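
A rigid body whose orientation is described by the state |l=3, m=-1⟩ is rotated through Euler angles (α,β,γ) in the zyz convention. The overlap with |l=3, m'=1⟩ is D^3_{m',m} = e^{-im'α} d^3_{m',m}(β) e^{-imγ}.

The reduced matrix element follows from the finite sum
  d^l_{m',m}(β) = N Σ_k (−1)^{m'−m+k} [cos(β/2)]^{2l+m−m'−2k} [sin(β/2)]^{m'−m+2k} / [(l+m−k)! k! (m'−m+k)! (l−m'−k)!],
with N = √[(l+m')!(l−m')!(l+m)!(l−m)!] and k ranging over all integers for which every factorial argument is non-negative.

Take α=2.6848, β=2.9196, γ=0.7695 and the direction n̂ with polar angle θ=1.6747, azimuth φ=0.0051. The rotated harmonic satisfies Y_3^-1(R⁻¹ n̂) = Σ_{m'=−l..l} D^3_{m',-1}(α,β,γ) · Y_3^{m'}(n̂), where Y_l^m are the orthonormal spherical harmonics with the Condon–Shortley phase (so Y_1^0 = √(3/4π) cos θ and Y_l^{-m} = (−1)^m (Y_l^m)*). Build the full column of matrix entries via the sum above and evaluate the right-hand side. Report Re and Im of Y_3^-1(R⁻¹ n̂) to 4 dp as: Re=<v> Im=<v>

Re=-0.1024 Im=-0.2897

Need the full column D^3_{m',-1} for m'=−3..3 at α=2.6848, β=2.9196, γ=0.7695.
cos(β/2)=0.110769, sin(β/2)=0.993846
d^3_{-3,-1}: single k=2 term ⇒ +0.000576;  D = -0.000475+0.000326i
d^3_{-2,-1}: k∈[1..2] ⇒ +0.000052 -0.008438 = -0.008386;  D = -0.008299+0.001204i
d^3_{-1,-1}: k∈[0..2] ⇒ +0.000002 -0.001190 +0.071823 = +0.070635;  D = -0.067209-0.021730i
d^3_{0,-1}: k∈[0..2] ⇒ -0.000057 +0.013865 -0.372052 = -0.358244;  D = -0.257312-0.249258i
d^3_{1,-1}: k∈[0..2] ⇒ +0.000892 -0.095763 +0.963641 = +0.868770;  D = -0.293409-0.817723i
d^3_{2,-1}: k∈[0..1] ⇒ -0.008438 +0.339635 = +0.331197;  D = -0.037112+0.329111i
d^3_{3,-1}: single k=0 term ⇒ +0.046361;  D = +0.024982-0.039055i
Y_3^{m'}(θ=1.6747,φ=0.0051) and Σ D·Y over m':
  (-0.0005+0.0003i)·(+0.4105-0.0063i)  (-0.0083+0.0012i)·(-0.1049+0.0011i)  (-0.0672-0.0217i)·(-0.3041+0.0016i)  (-0.2573-0.2493i)·(+0.1140+0.0000i)  (-0.2934-0.8177i)·(+0.3041+0.0016i)  (-0.0371+0.3291i)·(-0.1049-0.0011i)  (+0.0250-0.0391i)·(-0.4105-0.0063i)
Y_3^-1(R⁻¹ n̂) = -0.102418-0.289673i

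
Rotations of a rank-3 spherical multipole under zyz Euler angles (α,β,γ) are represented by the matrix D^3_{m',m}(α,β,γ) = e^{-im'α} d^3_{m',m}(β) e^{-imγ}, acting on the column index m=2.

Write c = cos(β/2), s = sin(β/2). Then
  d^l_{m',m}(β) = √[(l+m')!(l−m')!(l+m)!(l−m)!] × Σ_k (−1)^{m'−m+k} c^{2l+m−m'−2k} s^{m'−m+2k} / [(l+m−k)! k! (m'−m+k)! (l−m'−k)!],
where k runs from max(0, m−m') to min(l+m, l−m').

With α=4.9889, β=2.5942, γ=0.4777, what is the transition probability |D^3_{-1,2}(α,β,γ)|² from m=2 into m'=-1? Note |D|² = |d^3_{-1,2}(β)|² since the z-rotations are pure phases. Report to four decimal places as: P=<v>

D^3_{-1,2}(4.9889,2.5942,0.4777) = e^{-i·-1·4.9889}·d^3_{-1,2}(2.5942)·e^{-i·2·0.4777}. Compute d first:
c=cos(2.594200/2)=0.270292, s=sin(2.594200/2)=0.962778; N=√[2·24·120·1]=75.894664
The bounds max(0,m−m')=3 and min(l+m,l−m')=4 give 2 terms
  k=3: (−1)^0·75.8947/(12)·0.2703^3·0.9628^3 = +0.111457
  k=4: (−1)^1·75.8947/(24)·0.2703^1·0.9628^5 = -0.707074
d^3_{-1,2}(2.5942) = +0.111457 -0.707074 = -0.595617
|D^3_{-1,2}|² = |d^3_{-1,2}(β)|² = (-0.595617)² = 0.354759 (the z-rotation phases have unit modulus)

P=0.3548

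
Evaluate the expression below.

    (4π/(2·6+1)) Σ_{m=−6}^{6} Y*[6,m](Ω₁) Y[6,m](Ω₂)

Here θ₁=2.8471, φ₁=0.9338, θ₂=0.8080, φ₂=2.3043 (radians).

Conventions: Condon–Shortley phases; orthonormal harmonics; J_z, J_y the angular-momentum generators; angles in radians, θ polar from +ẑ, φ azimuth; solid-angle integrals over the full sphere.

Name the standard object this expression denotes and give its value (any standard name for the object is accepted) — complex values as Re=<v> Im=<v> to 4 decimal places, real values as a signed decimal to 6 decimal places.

This sum is the spherical-harmonic addition theorem: it equals the Legendre polynomial P_l(cos γ) of the angle γ between the two directions.
Term-by-term m-sum for l=6 (normalisation 4π/13 = 0.966644):
  [-6]  conj(Y_{6,-6})(Ω₁) = +0.000225-0.000182i ; Y_{6,-6}(Ω₂) = +0.021123-0.065632i ; Δ = -0.000007-0.000019i
  [-5]  conj(Y_{6,-5})(Ω₁) = +0.000143+0.003296i ; Y_{6,-5}(Ω₂) = +0.114600+0.197430i ; Δ = -0.000634+0.000406i
  [-4]  conj(Y_{6,-4})(Ω₁) = -0.019046-0.012852i ; Y_{6,-4}(Ω₂) = -0.405364-0.085374i ; Δ = +0.006623+0.006836i
  [-3]  conj(Y_{6,-3})(Ω₁) = +0.101638-0.035975i ; Y_{6,-3}(Ω₂) = +0.309395-0.225449i ; Δ = +0.023336-0.034045i
  [-2]  conj(Y_{6,-2})(Ω₁) = -0.097827+0.319866i ; Y_{6,-2}(Ω₂) = +0.001271-0.012200i ; Δ = +0.003778+0.001600i
  [-1]  conj(Y_{6,-1})(Ω₁) = -0.354006-0.478461i ; Y_{6,-1}(Ω₂) = +0.248102+0.275288i ; Δ = +0.043885-0.216161i
  [+0]  conj(Y_{6,0})(Ω₁) = +0.279144-0.000000i ; Y_{6,0}(Ω₂) = -0.097340+0.000000i ; Δ = -0.027172+0.000000i
  [+1]  conj(Y_{6,1})(Ω₁) = +0.354006-0.478461i ; Y_{6,1}(Ω₂) = -0.248102+0.275288i ; Δ = +0.043885+0.216161i
  [+2]  conj(Y_{6,2})(Ω₁) = -0.097827-0.319866i ; Y_{6,2}(Ω₂) = +0.001271+0.012200i ; Δ = +0.003778-0.001600i
  [+3]  conj(Y_{6,3})(Ω₁) = -0.101638-0.035975i ; Y_{6,3}(Ω₂) = -0.309395-0.225449i ; Δ = +0.023336+0.034045i
  [+4]  conj(Y_{6,4})(Ω₁) = -0.019046+0.012852i ; Y_{6,4}(Ω₂) = -0.405364+0.085374i ; Δ = +0.006623-0.006836i
  [+5]  conj(Y_{6,5})(Ω₁) = -0.000143+0.003296i ; Y_{6,5}(Ω₂) = -0.114600+0.197430i ; Δ = -0.000634-0.000406i
  [+6]  conj(Y_{6,6})(Ω₁) = +0.000225+0.000182i ; Y_{6,6}(Ω₂) = +0.021123+0.065632i ; Δ = -0.000007+0.000019i
Accumulated sum +0.126788+0.000000i; after 4π/(2l+1) scaling, +0.122559+0.000000i ⇒ P_6 = 0.122559

Legendre polynomial (addition theorem), +0.122559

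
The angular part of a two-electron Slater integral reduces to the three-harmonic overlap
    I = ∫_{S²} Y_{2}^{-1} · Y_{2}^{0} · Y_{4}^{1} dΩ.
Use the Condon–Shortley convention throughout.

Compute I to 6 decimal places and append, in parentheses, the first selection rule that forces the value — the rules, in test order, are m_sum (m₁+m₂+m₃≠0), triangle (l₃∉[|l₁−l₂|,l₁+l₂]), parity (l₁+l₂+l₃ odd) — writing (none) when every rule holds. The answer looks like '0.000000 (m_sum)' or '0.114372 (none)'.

Checks pass: Σm=0; 8 even; l₃=4∈[0,4].
(2·2+1)(2·2+1)(2·4+1) = 225
Δ: 0! 4! 4! / 9! → 1/630
sum: t=0:+1/16 = 1/16
3j²(2 2 4; 0 0 0) = Δ·Π!·Σ² = 2/35  (sign +1)
sum: t=0:+1/24 = 1/24
3j²(2 2 4; -1 0 1) = Δ·Π!·Σ² = 1/21  (sign -1)
combine: 4πI² = 225·2/35·1/21 = 30/49
take √, sign -1: I = -0.22072812
No selection rule forces the value: the integral is nonzero (none).

-0.220728 (none)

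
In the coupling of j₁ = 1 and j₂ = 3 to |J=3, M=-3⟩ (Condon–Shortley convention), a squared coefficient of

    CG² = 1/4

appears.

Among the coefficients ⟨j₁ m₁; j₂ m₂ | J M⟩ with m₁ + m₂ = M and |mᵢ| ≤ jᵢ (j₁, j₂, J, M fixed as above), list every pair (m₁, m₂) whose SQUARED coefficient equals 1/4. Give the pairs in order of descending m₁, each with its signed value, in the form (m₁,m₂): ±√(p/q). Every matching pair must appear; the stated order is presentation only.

(-1,-2): −√(1/4)

Admissible pairs with m₁+m₂ = M = -3: (-1,-2), (0,-3)
  (m₁,m₂)=(0,-3): CG² = 3/4, CG = +√(3/4)
  (m₁,m₂)=(-1,-2): CG² = 1/4, CG = −√(1/4)   ← matches the target
Pairs with CG² = 1/4: (-1,-2): −√(1/4)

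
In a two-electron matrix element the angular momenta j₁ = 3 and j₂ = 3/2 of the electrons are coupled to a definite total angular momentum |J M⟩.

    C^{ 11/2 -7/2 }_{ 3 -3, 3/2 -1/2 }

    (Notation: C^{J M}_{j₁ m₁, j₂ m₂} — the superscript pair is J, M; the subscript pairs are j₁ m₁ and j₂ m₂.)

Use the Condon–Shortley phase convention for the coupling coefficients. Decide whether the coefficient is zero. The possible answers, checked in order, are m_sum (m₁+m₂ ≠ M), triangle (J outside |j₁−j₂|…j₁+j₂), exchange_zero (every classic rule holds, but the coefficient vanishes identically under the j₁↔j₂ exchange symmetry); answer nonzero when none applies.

m-sum: m₁+m₂ = -3+(-1/2) = -7/2, M = -7/2  ✓
triangle: need |j₁−j₂| ≤ J ≤ j₁+j₂, i.e. J ∈ [3/2, 9/2]; J = 11/2 is outside ✗ ⇒ coefficient is 0

triangle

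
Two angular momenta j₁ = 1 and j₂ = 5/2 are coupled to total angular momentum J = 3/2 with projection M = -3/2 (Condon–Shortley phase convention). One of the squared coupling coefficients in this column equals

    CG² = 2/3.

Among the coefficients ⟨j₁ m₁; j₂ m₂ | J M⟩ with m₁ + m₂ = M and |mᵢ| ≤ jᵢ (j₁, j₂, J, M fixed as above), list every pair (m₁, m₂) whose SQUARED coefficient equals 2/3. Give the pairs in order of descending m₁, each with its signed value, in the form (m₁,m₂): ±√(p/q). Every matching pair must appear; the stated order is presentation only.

(1,-5/2): +√(2/3)

Admissible pairs with m₁+m₂ = M = -3/2: (-1,-1/2), (0,-3/2), (1,-5/2)
  (m₁,m₂)=(1,-5/2): CG² = 2/3, CG = +√(2/3)   ← matches the target
  (m₁,m₂)=(0,-3/2): CG² = 4/15, CG = −√(4/15)
  (m₁,m₂)=(-1,-1/2): CG² = 1/15, CG = +√(1/15)
Pairs with CG² = 2/3: (1,-5/2): +√(2/3)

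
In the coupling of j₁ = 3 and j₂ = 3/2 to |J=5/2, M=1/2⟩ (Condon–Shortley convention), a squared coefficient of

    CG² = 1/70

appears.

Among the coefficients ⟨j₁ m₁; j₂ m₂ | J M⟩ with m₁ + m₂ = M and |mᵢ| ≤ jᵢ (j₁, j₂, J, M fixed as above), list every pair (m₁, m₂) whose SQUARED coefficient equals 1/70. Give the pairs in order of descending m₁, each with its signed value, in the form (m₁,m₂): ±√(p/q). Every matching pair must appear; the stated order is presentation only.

(1,-1/2): −√(1/70)

Admissible pairs with m₁+m₂ = M = 1/2: (-1,3/2), (0,1/2), (1,-1/2), (2,-3/2)
  (m₁,m₂)=(2,-3/2): CG² = 3/7, CG = +√(3/7)
  (m₁,m₂)=(1,-1/2): CG² = 1/70, CG = −√(1/70)   ← matches the target
  (m₁,m₂)=(0,1/2): CG² = 6/35, CG = −√(6/35)
  (m₁,m₂)=(-1,3/2): CG² = 27/70, CG = +√(27/70)
Pairs with CG² = 1/70: (1,-1/2): −√(1/70)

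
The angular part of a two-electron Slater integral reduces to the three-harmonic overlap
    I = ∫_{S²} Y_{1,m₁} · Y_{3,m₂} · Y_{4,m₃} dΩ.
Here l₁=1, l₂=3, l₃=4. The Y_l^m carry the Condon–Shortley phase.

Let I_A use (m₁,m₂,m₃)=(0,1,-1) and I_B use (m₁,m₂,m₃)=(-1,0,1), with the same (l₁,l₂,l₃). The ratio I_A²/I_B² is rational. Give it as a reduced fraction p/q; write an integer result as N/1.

l's match ⇒ only the (l;m) 3-j factors differ between A and B.
A: triangle coeff Δ(1,3,4) = 1/252; Σ_t [0,0]: t=0:+1/48 = 1/48; (3j)²=5/84 [(1 3 4; 0 1 -1)], sign=-1
B: triangle coeff Δ(1,3,4) = 1/252; Σ_t [0,0]: t=0:+1/72 = 1/72; (3j)²=5/126 [(1 3 4; -1 0 1)], sign=-1
I_A²/I_B² = (5/84)/(5/126) = 3/2

3/2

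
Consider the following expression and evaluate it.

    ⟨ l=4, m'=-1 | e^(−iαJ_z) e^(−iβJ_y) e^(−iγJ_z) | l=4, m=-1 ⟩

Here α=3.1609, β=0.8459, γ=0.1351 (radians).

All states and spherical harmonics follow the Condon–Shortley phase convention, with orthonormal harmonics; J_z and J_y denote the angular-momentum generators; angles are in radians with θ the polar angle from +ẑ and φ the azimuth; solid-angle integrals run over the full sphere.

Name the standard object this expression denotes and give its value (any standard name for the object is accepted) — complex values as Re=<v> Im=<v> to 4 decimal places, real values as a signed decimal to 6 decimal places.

Wigner D-matrix element, Re=0.4208 Im=0.0655

This is a Wigner D-matrix element — the rotation-matrix element ⟨l m'| R(α,β,γ) |l m⟩ in the angular-momentum basis.
Split into d^4_{-1,-1}(β=0.8459) × two z-phases.
With c≡cos(β/2)=0.911882 and s≡sin(β/2)=0.410452, N=[6·120·6·120]^{1/2}=720.000000
Admissible k: 0..3 (factorial args all ≥0)
  k=0: (−1)^0·720.0000/(720)·0.9119^8·0.4105^0 = +0.478090
  k=1: (−1)^1·720.0000/(48)·0.9119^6·0.4105^2 = -1.452943
  k=2: (−1)^2·720.0000/(24)·0.9119^4·0.4105^4 = +0.588744
  k=3: (−1)^3·720.0000/(72)·0.9119^2·0.4105^6 = -0.039761
d^4_{-1,-1}(0.8459) = +0.478090 -1.452943 +0.588744 -0.039761 = -0.425870
D = (-0.999814-0.019306i)·(-0.425870)·(+0.990888+0.134689i) = +0.420803+0.065496i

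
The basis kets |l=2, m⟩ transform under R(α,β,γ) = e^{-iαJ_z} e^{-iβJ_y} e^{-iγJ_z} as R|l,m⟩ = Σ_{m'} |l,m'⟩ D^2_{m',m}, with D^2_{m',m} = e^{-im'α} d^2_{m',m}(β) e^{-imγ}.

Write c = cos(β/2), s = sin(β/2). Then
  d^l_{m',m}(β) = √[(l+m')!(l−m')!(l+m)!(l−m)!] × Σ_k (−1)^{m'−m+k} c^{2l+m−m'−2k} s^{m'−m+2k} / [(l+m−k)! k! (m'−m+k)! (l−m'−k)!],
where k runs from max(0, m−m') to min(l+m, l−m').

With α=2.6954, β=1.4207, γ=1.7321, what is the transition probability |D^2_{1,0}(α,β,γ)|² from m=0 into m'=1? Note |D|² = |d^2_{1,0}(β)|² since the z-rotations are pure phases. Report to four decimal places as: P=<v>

P=0.0328

First d^2_{1,0}(β=1.4207), then the phase factors e^{-i(1)α} and e^{-i(0)γ}:
With c≡cos(β/2)=0.758134 and s≡sin(β/2)=0.652099, N=[6·1·2·2]^{1/2}=4.898979
Admissible k: 0..1 (factorial args all ≥0)
  k=0: (−1)^1·4.8990/(2)·0.7581^3·0.6521^1 = -0.696028
  k=1: (−1)^2·4.8990/(2)·0.7581^1·0.6521^3 = +0.514947
d^2_{1,0}(1.4207) = -0.696028 +0.514947 = -0.181081
|D^2_{1,0}|² = |d^2_{1,0}(β)|² = (-0.181081)² = 0.032790 (the z-rotation phases have unit modulus)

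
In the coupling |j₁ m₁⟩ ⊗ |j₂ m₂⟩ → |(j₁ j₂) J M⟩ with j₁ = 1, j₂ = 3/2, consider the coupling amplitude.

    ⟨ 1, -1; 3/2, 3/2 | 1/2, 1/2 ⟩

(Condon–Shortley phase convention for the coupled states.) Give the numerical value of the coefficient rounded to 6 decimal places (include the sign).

triangle: 2!*0!*1!/4! = 2/24
(j±m)!: 0!*2!*3!*0!*1!*0! = 12
prefactor² = (2J+1)*Δ*N² = 2
  k=2: +1/(2!*0!*0!*1!*0!*0!) = 1/2
Σ = 1/2  ⇒  CG² = 2*(1/2)² = 1/2
CG = +√(1/2) = +0.707107

+√(1/2) ≈ +0.707107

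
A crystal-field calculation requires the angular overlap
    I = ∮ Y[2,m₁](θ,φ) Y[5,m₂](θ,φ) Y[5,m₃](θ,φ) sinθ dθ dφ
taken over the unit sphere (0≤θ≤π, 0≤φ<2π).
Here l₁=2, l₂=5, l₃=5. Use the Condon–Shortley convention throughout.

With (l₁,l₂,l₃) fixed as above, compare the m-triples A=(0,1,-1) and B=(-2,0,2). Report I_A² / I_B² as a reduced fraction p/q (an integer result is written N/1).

81/140

Shared (l₁,l₂,l₃)=(2,5,5): N and (l;000)² cancel in I_A²/I_B².
A: Δ = 2!·2!·8!/13! = 1/38610; Racah Σ t=0..2: t=0:+1/5760 t=1:−1/720 t=2:+1/2304 = -1/1280; ⇒ 3j(2 5 5; 0 1 -1)² = 27/1430, sgn -1
B: Δ = 2!·2!·8!/13! = 1/38610; Racah Σ t=2..2: t=2:+1/2880 = 1/2880; ⇒ 3j(2 5 5; -2 0 2)² = 14/429, sgn -1
I_A²/I_B² = (27/1430)/(14/429) = 81/140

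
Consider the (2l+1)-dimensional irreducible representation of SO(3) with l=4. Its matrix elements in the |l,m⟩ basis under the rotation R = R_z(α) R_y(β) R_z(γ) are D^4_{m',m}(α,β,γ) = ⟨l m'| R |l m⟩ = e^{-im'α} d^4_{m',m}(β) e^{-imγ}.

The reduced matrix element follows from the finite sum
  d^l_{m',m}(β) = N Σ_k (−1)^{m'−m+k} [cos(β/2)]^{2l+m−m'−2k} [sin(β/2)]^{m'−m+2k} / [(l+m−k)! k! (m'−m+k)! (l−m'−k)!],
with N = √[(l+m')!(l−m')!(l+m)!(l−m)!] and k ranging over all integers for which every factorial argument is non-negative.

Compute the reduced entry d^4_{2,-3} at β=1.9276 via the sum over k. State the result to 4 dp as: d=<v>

d=-0.2405

d^4_{2,-3}(β=1.9276) via the finite sum:
c=cos(1.927600/2)=0.570403, s=sin(1.927600/2)=0.821365; N=√[720·2·1·5040]=2693.993318
Admissible k: 0..1 (factorial args all ≥0)
  k=0: (−1)^5·2693.9933/(240)·0.5704^3·0.8214^5 = -0.778774
  k=1: (−1)^6·2693.9933/(720)·0.5704^1·0.8214^7 = +0.538269
d^4_{2,-3}(1.9276) = -0.778774 +0.538269 = -0.240505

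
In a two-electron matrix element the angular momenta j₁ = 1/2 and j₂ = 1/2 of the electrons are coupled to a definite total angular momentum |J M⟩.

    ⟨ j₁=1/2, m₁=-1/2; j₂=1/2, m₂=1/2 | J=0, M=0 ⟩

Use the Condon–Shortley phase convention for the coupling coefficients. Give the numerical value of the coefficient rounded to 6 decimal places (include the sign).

-0.707107

√[1·1!0!0!/2! · 0!1!1!0!0!0!] = √(1/2)
  +(−1)^1/∏(1,0,0,0,0,0)! = -1  (running -1)
⟨..|..⟩ = √(1/2)·(-1) = -0.707107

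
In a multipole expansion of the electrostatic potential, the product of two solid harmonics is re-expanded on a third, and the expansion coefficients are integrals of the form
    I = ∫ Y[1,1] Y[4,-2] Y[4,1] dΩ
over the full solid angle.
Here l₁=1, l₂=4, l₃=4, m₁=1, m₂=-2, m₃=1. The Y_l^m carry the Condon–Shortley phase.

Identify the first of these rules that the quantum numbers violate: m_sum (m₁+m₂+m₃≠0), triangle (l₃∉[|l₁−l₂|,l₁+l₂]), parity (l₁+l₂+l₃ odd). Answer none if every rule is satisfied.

parity

m₁+m₂+m₃ = 1 − 2 + 1 = 0  ✓
triangle: |1−4|=3 ≤ l₃=4 ≤ 1+4=5  ✓
parity: l₁+l₂+l₃ = 9 is odd  ✗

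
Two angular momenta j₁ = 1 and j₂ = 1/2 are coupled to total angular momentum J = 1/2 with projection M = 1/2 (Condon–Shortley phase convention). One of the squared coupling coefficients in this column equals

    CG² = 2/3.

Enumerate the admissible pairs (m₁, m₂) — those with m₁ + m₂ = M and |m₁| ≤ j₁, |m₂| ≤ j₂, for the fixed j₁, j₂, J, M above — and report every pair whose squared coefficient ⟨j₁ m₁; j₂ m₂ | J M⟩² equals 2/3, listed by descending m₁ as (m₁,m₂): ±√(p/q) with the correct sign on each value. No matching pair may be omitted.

Admissible pairs with m₁+m₂ = M = 1/2: (0,1/2), (1,-1/2)
  (m₁,m₂)=(1,-1/2): CG² = 2/3, CG = +√(2/3)   ← matches the target
  (m₁,m₂)=(0,1/2): CG² = 1/3, CG = −√(1/3)
Pairs with CG² = 2/3: (1,-1/2): +√(2/3)

(1,-1/2): +√(2/3)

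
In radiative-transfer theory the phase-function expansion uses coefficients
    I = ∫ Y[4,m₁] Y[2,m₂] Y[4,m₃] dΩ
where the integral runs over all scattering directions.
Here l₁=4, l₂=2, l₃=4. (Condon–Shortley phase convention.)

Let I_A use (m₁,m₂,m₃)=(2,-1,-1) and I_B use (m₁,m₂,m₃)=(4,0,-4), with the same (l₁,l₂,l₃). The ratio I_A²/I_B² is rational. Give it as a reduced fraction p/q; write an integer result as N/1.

243/784

l's match ⇒ only the (l;m) 3-j factors differ between A and B.
A: triangle coeff Δ(4,2,4) = 1/13860; Σ_t [0,1]: t=0:+1/96 t=1:−1/240 = 1/160; (3j)²=27/1540 [(4 2 4; 2 -1 -1)], sign=-1
B: triangle coeff Δ(4,2,4) = 1/13860; Σ_t [0,0]: t=0:+1/2880 = 1/2880; (3j)²=28/495 [(4 2 4; 4 0 -4)], sign=+1
I_A²/I_B² = (27/1540)/(28/495) = 243/784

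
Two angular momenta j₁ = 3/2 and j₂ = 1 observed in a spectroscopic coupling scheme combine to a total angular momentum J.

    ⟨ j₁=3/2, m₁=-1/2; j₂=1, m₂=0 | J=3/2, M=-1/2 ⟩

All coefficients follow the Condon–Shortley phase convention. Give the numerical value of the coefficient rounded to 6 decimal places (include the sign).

-0.258199

triangle: 1!×2!×1!/5! = 2/120
(j±m)!: 1!×2!×1!×1!×1!×2! = 4
prefactor² = (2J+1)×Δ×N² = 4/15
  k=0: +1/(0!×1!×2!×1!×0!×0!) = 1/2
  k=1: −1/(1!×0!×1!×0!×1!×1!) = -1
Σ = -1/2  ⇒  CG² = 4/15×(-1/2)² = 1/15
CG = −√(1/15) = -0.258199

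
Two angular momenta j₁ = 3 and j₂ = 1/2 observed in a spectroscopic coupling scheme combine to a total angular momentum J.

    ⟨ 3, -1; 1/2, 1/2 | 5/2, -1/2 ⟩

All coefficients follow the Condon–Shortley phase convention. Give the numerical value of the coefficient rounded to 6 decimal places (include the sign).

-0.755929

triangle: 1!·5!·0!/7! = 120/5040
(j±m)!: 2!·4!·1!·0!·2!·3! = 576
prefactor² = (2J+1)·Δ·N² = 576/7
  k=1: −1/(1!·0!·3!·0!·2!·0!) = -1/12
Σ = -1/12  ⇒  CG² = 576/7·(-1/12)² = 4/7
CG = −√(4/7) = -0.755929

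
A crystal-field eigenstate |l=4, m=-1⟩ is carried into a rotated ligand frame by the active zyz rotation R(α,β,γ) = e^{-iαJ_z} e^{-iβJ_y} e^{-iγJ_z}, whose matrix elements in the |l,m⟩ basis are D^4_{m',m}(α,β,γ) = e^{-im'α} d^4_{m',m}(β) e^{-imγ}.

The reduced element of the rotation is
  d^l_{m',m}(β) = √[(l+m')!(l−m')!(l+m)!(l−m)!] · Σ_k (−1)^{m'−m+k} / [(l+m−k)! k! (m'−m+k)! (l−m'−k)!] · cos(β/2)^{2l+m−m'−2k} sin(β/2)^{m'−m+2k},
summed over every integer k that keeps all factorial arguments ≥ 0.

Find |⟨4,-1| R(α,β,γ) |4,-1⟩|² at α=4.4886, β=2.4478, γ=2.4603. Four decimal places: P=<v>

D^4_{-1,-1}(4.4886,2.4478,2.4603) = e^{-i·-1·4.4886}·d^4_{-1,-1}(2.4478)·e^{-i·-1·2.4603}. Compute d first:
Half-angle: c=0.339981, s=0.940432. N=√(6·120·6·120)=720.000000
k∈{0,1,2,3} keeps every argument non-negative
  k=0: (−1)^0·720.0000/(720)·0.3400^8·0.9404^0 = +0.000178
  k=1: (−1)^1·720.0000/(48)·0.3400^6·0.9404^2 = -0.020487
  k=2: (−1)^2·720.0000/(24)·0.3400^4·0.9404^4 = +0.313508
  k=3: (−1)^3·720.0000/(72)·0.3400^2·0.9404^6 = -0.799602
d^4_{-1,-1}(2.4478) = +0.000178 -0.020487 +0.313508 -0.799602 = -0.506403
|D^4_{-1,-1}|² = |d^4_{-1,-1}(β)|² = (-0.506403)² = 0.256444 (the z-rotation phases have unit modulus)

P=0.2564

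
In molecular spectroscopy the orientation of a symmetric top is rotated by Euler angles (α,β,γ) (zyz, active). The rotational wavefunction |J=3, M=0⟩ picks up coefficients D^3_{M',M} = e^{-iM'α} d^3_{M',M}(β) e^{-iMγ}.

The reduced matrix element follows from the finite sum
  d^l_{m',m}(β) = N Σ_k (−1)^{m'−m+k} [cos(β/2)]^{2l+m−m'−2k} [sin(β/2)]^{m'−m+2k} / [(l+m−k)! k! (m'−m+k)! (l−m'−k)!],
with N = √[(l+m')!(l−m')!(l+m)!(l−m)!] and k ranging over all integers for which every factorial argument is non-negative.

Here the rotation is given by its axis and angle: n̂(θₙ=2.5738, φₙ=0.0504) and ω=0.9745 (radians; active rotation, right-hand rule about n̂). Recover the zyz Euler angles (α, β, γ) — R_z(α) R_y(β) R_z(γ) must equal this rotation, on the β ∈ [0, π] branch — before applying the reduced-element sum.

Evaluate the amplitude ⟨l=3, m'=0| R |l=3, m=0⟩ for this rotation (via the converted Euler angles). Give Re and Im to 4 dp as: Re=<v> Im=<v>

Axis–angle → zyz. n̂ = (sinθₙcosφₙ, sinθₙsinφₙ, cosθₙ) = (+0.537089, +0.027092, -0.843090), ω = 0.9745.
R = I cosω + sinω [n̂]ₓ + (1−cosω) n̂n̂ᵀ gives
  R = [+0.688050, +0.703970, -0.176106; -0.691211, +0.561904, -0.454413; -0.220939, +0.434385, +0.873210]
β = atan2(√(R₁₃²+R₂₃²), R₃₃) = 0.509046; α = atan2(R₂₃, R₁₃) mod 2π = 4.342666; γ = atan2(R₃₂, −R₃₁) mod 2π = 1.100273
First d^3_{0,0}(β=0.5090), then the phase factors e^{-i(0)α} and e^{-i(0)γ}:
With c≡cos(β/2)=0.967784 and s≡sin(β/2)=0.251784, N=[6·6·6·6]^{1/2}=36.000000
The bounds max(0,m−m')=0 and min(l+m,l−m')=3 give 4 terms
  k=0: (−1)^0·36.0000/(36)·0.9678^6·0.2518^0 = +0.821617
  k=1: (−1)^1·36.0000/(4)·0.9678^4·0.2518^2 = -0.500508
  k=2: (−1)^2·36.0000/(4)·0.9678^2·0.2518^4 = +0.033877
  k=3: (−1)^3·36.0000/(36)·0.9678^0·0.2518^6 = -0.000255
d^3_{0,0}(0.5090) = +0.821617 -0.500508 +0.033877 -0.000255 = +0.354732
D = (+1.000000+0.000000i)·(+0.354732)·(+1.000000+0.000000i) = +0.354732+0.000000i

Re=0.3547 Im=0.0000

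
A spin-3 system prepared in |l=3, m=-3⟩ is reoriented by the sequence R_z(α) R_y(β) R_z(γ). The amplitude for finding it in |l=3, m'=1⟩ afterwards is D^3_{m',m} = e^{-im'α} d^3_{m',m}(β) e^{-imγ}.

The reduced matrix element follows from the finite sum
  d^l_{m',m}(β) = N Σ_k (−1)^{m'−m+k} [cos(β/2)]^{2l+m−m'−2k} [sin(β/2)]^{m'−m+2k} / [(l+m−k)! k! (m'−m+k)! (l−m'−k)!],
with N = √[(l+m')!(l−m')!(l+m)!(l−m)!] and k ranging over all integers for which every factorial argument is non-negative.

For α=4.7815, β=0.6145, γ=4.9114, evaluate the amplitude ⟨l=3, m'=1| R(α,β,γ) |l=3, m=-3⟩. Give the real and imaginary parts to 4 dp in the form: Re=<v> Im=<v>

Split into d^3_{1,-3}(β=0.6145) × two z-phases.
With c≡cos(β/2)=0.953169 and s≡sin(β/2)=0.302439, N=[24·2·1·720]^{1/2}=185.903201
The bounds max(0,m−m')=0 and min(l+m,l−m')=0 give 1 term
  k=0: (−1)^4·185.9032/(48)·0.9532^2·0.3024^4 = +0.029440
d^3_{1,-3}(0.6145) = +0.029440
D = (+0.069056+0.997613i)·(+0.029440)·(-0.562191+0.827007i) = -0.025432-0.014830i

Re=-0.0254 Im=-0.0148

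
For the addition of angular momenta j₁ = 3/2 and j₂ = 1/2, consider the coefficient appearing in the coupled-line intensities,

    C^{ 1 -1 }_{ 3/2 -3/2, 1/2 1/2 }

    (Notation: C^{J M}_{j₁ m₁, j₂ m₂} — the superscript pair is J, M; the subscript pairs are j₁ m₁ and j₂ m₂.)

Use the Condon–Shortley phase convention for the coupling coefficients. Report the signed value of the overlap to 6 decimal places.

j₁+j₂−J=1  J+j₁−j₂=2  J−j₁+j₂=0  j₁+j₂+J+1=4
(j₁±m₁, j₂±m₂, J±M) = (0,3,1,0,0,2)
P² = 3
sum k=1..1:
  [1] −1/2 = -1/2
S = -1/2
C² = P²·S² = 3/4 ; C = -0.866025

-0.866025  (= −√(3/4))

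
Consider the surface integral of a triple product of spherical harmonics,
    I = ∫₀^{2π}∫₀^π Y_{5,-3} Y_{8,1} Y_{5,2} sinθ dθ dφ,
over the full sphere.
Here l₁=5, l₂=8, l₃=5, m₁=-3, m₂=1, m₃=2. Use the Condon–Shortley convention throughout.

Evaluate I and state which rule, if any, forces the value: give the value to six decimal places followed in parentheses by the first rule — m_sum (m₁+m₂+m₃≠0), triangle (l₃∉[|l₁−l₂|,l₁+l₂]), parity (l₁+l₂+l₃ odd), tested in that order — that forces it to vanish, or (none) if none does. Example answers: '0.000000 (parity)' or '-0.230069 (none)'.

Rules hold: Σm=0, L=18 even, 3≤5≤13.
N = 11·17·11 = 2057
Δ = 8!·2!·8!/19! = 1/37413090
Racah Σ t=3..5: t=3:−1/1036800 t=4:+1/331776 t=5:−1/1036800 = 1/921600
⇒ 3j(5 8 5; 0 0 0)² = 490/46189, sgn -1
Racah Σ t=6..8: t=6:+1/2073600 t=7:−1/7257600 t=8:+1/406425600 = 47/135475200
⇒ 3j(5 8 5; -3 1 2)² = 6627/461890, sgn -1
4πI² = N·(3j₀)²·(3jₘ)² = 324723/1037153
I = +1·√(0.313091/4π) = 0.15784476
No selection rule forces the value: the integral is nonzero (none).

0.157845 (none)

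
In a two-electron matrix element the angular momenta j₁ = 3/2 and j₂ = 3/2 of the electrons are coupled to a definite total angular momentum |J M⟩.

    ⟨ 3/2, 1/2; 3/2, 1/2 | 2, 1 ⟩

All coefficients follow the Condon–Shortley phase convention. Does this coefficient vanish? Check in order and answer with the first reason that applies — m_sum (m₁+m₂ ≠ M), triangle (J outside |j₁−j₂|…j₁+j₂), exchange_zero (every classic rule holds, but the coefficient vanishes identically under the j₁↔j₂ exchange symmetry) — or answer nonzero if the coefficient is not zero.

exchange_zero

m-sum: m₁+m₂ = 1/2+1/2 = 1, M = 1  ✓
triangle: |j₁−j₂| = 0 ≤ J = 2 ≤ j₁+j₂ = 3  ✓
exchange: j₁=j₂ and m₁=m₂, and (−1)^(j₁+j₂−J) = (−1)^1 = −1 forces ⟨j₁m₁;j₂m₂|JM⟩ = −⟨j₂m₂;j₁m₁|JM⟩ = −⟨j₁m₁;j₂m₂|JM⟩ ⇒ the coefficient vanishes identically
Racah sum check: Σ_k collapses to 0 ⇒ CG = 0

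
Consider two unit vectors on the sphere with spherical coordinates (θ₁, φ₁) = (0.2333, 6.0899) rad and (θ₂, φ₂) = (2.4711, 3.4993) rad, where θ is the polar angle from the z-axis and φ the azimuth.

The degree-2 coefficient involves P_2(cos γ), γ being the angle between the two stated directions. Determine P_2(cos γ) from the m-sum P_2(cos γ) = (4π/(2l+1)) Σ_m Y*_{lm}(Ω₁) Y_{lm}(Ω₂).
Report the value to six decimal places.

Expand P_2 via completeness: Σ_{m} conj(Y_{2,m}) at Ω₁ times Y_{2,m} at Ω₂ —
  term(m=-2) = 0.00139 - 0.00275j   from Y*(Ω₁)=0.01912 - 0.00778j, Y(Ω₂)=0.11258 - 0.09783j
  term(m=-1) = 0.05568 - 0.03422j   from Y*(Ω₁)=0.17053 - 0.03338j, Y(Ω₂)=0.35231 - 0.13169j
  term(m=+0) = 0.15402 + 0.00000j   from Y*(Ω₁)=0.58021 + 0.00000j, Y(Ω₂)=0.26546 + 0.00000j
  term(m=+1) = 0.05568 + 0.03422j   from Y*(Ω₁)=-0.17053 - 0.03338j, Y(Ω₂)=-0.35231 - 0.13169j
  term(m=+2) = 0.00139 + 0.00275j   from Y*(Ω₁)=0.01912 + 0.00778j, Y(Ω₂)=0.11258 + 0.09783j
Accumulated sum 0.26818 + 0.00000j; after 4π/(2l+1) scaling, 0.67400 + 0.00000j ⇒ P_2 = 0.673998

0.673998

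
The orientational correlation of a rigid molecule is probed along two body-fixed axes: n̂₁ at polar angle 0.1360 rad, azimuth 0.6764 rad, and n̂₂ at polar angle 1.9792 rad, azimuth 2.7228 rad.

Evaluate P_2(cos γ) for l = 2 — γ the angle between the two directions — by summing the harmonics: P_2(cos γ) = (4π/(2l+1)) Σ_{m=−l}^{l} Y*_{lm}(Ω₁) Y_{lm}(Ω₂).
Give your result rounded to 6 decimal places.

-0.195640

Expand P_2 via completeness: Σ_{m} conj(Y_{2,m}) at Ω₁ times Y_{2,m} at Ω₂ —
  term(m=-2) = -0.00134 + 0.00188j   from Y*(Ω₁)=0.00154 + 0.00693j, Y(Ω₂)=0.21774 + 0.24174j
  term(m=-1) = 0.01338 + 0.02598j   from Y*(Ω₁)=0.08093 + 0.06496j, Y(Ω₂)=0.25725 + 0.11451j
  term(m=+0) = -0.10192 + 0.00000j   from Y*(Ω₁)=0.61339 + 0.00000j, Y(Ω₂)=-0.16616 + 0.00000j
  term(m=+1) = 0.01338 - 0.02598j   from Y*(Ω₁)=-0.08093 + 0.06496j, Y(Ω₂)=-0.25725 + 0.11451j
  term(m=+2) = -0.00134 - 0.00188j   from Y*(Ω₁)=0.00154 - 0.00693j, Y(Ω₂)=0.21774 - 0.24174j
Total Σ_m = -0.07784 + 0.00000j. Multiply by 2.513274: -0.19564 + 0.00000j. P_2(cos γ) = -0.195640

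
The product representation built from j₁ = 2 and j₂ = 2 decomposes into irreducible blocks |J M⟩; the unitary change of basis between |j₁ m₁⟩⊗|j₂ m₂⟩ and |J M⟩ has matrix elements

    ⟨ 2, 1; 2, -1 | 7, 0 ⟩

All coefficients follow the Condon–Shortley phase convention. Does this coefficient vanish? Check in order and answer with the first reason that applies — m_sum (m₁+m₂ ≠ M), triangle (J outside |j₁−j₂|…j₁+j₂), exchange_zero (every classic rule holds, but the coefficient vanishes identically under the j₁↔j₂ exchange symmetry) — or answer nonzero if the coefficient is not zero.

m-sum: m₁+m₂ = 1+(-1) = 0, M = 0  ✓
triangle: need |j₁−j₂| ≤ J ≤ j₁+j₂, i.e. J ∈ [0, 4]; J = 7 is outside ✗ ⇒ coefficient is 0

triangle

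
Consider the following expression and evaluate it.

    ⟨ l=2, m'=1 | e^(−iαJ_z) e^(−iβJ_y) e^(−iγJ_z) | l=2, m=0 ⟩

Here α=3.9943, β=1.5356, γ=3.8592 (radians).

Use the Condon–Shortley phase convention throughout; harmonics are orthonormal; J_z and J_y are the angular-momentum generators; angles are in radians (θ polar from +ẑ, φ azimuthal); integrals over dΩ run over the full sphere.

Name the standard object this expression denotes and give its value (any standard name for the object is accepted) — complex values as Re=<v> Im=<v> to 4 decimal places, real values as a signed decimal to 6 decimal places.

This is a Wigner D-matrix element — the rotation-matrix element ⟨l m'| R(α,β,γ) |l m⟩ in the angular-momentum basis.
Split into d^2_{1,0}(β=1.5356) × two z-phases.
c=cos(1.535600/2)=0.719440, s=sin(1.535600/2)=0.694554; N=√[6·1·2·2]=4.898979
k∈{0,1} keeps every argument non-negative
  k=0: (−1)^1·4.8990/(2)·0.7194^3·0.6946^1 = -0.633529
  k=1: (−1)^2·4.8990/(2)·0.7194^1·0.6946^3 = +0.590458
d^2_{1,0}(1.5356) = -0.633529 +0.590458 = -0.043071
Phases: e^{-i·(1)·3.9943}=-0.657947+0.753064i, e^{-i·(0)·3.8592}=+1.000000+0.000000i ⇒ D=+0.028338-0.032435i

Wigner D-matrix element, Re=0.0283 Im=-0.0324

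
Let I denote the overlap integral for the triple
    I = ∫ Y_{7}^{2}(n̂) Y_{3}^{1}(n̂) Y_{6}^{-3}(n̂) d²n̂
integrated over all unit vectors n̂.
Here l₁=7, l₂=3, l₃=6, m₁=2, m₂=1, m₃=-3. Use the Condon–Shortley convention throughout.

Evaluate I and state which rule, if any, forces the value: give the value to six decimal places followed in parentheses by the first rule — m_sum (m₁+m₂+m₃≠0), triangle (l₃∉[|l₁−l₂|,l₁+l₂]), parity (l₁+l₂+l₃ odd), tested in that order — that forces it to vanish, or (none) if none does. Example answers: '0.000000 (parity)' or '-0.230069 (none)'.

Checks pass: Σm=0; 16 even; l₃=6∈[4,10].
(2·7+1)(2·3+1)(2·6+1) = 1365
Δ: 4! 10! 2! / 17! → 1/2042040
sum: t=1:−1/207360 t=2:+1/57600 t=3:−1/207360 = 1/129600
3j²(7 3 6; 0 0 0) = Δ·Π!·Σ² = 168/12155  (sign +1)
sum: t=2:+1/241920 t=3:−1/483840 t=4:+1/17418240 = 37/17418240
3j²(7 3 6; 2 1 -3) = Δ·Π!·Σ² = 1369/136136  (sign -1)
combine: 4πI² = 1365·168/12155·1369/136136 = 86247/454597
take √, sign -1: I = -0.12287224
No selection rule forces the value: the integral is nonzero (none).

-0.122872 (none)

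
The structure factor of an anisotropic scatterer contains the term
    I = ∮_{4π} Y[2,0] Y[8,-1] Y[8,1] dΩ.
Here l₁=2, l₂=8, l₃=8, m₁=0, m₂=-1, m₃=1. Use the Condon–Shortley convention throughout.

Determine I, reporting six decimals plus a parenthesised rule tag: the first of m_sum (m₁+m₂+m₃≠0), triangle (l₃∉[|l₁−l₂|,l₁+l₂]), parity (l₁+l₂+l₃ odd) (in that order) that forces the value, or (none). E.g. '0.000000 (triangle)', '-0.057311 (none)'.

-0.152716 (none)

Rules hold: Σm=0, L=18 even, 6≤8≤10.
N = 5·17·17 = 1445
Δ = 2!·2!·14!/19! = 1/348840
Racah Σ t=0..2: t=0:+1/116121600 t=1:−1/25401600 t=2:+1/116121600 = -1/45158400
⇒ 3j(2 8 8; 0 0 0)² = 24/1615, sgn -1
Racah Σ t=0..2: t=0:+1/101606400 t=1:−1/29030400 t=2:+1/174182400 = -23/1219276800
⇒ 3j(2 8 8; 0 -1 1)² = 529/38760, sgn +1
4πI² = N·(3j₀)²·(3jₘ)² = 529/1805
I = -1·√(0.293075/4π) = -0.15271592
No selection rule forces the value: the integral is nonzero (none).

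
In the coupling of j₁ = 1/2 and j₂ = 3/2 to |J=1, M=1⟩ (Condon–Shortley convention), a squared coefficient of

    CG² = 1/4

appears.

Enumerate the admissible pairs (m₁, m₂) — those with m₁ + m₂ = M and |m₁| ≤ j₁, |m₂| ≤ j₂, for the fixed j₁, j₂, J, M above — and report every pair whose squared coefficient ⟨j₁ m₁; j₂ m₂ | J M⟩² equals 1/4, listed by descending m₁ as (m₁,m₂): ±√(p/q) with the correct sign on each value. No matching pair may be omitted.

(1/2,1/2): +√(1/4)

Admissible pairs with m₁+m₂ = M = 1: (-1/2,3/2), (1/2,1/2)
  (m₁,m₂)=(1/2,1/2): CG² = 1/4, CG = +√(1/4)   ← matches the target
  (m₁,m₂)=(-1/2,3/2): CG² = 3/4, CG = −√(3/4)
Pairs with CG² = 1/4: (1/2,1/2): +√(1/4)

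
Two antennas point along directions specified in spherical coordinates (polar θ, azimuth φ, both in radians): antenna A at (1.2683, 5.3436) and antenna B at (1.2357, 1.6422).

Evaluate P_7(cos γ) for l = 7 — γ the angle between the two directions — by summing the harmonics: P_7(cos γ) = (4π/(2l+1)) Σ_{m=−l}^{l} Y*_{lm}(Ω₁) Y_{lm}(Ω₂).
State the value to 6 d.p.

Term-by-term m-sum for l=7 (normalisation 4π/15 = 0.837758):
  term(m=-7) = 0.08627 + 0.08484j   from Y*(Ω₁)=0.34571 - 0.10464j, Y(Ω₂)=0.16055 + 0.29401j
  term(m=-6) = -0.17976 - 0.03968j   from Y*(Ω₁)=0.33685 + 0.25379j, Y(Ω₂)=-0.39702 + 0.18133j
  term(m=-5) = 0.00471 - 0.00168j   from Y*(Ω₁)=-0.00065 + 0.04470j, Y(Ω₂)=-0.03910 - 0.10483j
  term(m=-4) = -0.06356 + 0.08049j   from Y*(Ω₁)=0.27342 - 0.19386j, Y(Ω₂)=-0.29360 + 0.08621j
  term(m=-3) = 0.00415 - 0.03804j   from Y*(Ω₁)=0.15798 + 0.05285j, Y(Ω₂)=-0.04883 - 0.22446j
  term(m=-2) = 0.02583 + 0.05331j   from Y*(Ω₁)=-0.08204 - 0.25755j, Y(Ω₂)=-0.21694 + 0.03119j
  term(m=-1) = -0.04588 - 0.02876j   from Y*(Ω₁)=0.12169 - 0.16648j, Y(Ω₂)=-0.01873 - 0.26192j
  term(m=+0) = 0.04736 + 0.00000j   from Y*(Ω₁)=-0.24823 + 0.00000j, Y(Ω₂)=-0.19078 + 0.00000j
  term(m=+1) = -0.04588 + 0.02876j   from Y*(Ω₁)=-0.12169 - 0.16648j, Y(Ω₂)=0.01873 - 0.26192j
  term(m=+2) = 0.02583 - 0.05331j   from Y*(Ω₁)=-0.08204 + 0.25755j, Y(Ω₂)=-0.21694 - 0.03119j
  term(m=+3) = 0.00415 + 0.03804j   from Y*(Ω₁)=-0.15798 + 0.05285j, Y(Ω₂)=0.04883 - 0.22446j
  term(m=+4) = -0.06356 - 0.08049j   from Y*(Ω₁)=0.27342 + 0.19386j, Y(Ω₂)=-0.29360 - 0.08621j
  term(m=+5) = 0.00471 + 0.00168j   from Y*(Ω₁)=0.00065 + 0.04470j, Y(Ω₂)=0.03910 - 0.10483j
  term(m=+6) = -0.17976 + 0.03968j   from Y*(Ω₁)=0.33685 - 0.25379j, Y(Ω₂)=-0.39702 - 0.18133j
  term(m=+7) = 0.08627 - 0.08484j   from Y*(Ω₁)=-0.34571 - 0.10464j, Y(Ω₂)=-0.16055 + 0.29401j
Total Σ_m = -0.28913 + 0.00000j. Multiply by 0.837758: -0.24222 + 0.00000j. P_7(cos γ) = -0.242223

-0.242223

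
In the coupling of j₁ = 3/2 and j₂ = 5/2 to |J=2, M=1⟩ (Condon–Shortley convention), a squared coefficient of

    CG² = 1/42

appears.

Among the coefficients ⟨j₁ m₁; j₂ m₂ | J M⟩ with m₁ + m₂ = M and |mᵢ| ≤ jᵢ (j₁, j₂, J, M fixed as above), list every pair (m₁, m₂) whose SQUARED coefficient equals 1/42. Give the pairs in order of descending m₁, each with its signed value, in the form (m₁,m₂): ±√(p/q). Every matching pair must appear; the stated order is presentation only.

Admissible pairs with m₁+m₂ = M = 1: (-3/2,5/2), (-1/2,3/2), (1/2,1/2), (3/2,-1/2)
  (m₁,m₂)=(3/2,-1/2): CG² = 9/28, CG = +√(9/28)
  (m₁,m₂)=(1/2,1/2): CG² = 25/84, CG = −√(25/84)
  (m₁,m₂)=(-1/2,3/2): CG² = 1/42, CG = +√(1/42)   ← matches the target
  (m₁,m₂)=(-3/2,5/2): CG² = 5/14, CG = +√(5/14)
Pairs with CG² = 1/42: (-1/2,3/2): +√(1/42)

(-1/2,3/2): +√(1/42)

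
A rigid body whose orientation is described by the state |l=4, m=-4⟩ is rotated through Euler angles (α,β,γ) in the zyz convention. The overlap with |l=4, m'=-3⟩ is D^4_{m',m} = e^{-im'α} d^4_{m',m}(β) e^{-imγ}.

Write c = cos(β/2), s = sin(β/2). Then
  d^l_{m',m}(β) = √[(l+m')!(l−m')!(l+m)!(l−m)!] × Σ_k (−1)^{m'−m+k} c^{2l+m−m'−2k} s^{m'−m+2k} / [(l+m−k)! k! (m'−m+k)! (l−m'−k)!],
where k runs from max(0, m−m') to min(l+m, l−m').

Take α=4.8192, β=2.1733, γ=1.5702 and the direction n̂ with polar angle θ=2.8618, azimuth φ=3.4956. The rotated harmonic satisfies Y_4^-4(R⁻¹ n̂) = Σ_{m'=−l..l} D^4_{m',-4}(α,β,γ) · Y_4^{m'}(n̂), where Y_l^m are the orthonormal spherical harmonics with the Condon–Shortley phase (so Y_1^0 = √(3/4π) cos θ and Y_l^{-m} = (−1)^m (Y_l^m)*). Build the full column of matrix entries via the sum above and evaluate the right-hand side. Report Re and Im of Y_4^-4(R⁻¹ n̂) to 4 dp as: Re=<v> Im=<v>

Re=0.0373 Im=0.1771

Need the full column D^4_{m',-4} for m'=−4..4 at α=4.8192, β=2.1733, γ=1.5702.
cos(β/2)=0.465453, sin(β/2)=0.885073
d^4_{-4,-4}: single k=0 term ⇒ +0.002203;  D = +0.002007+0.000908i
d^4_{-3,-4}: single k=0 term ⇒ -0.011848;  D = +0.003705-0.011254i
d^4_{-2,-4}: single k=0 term ⇒ +0.042149;  D = -0.041213-0.008837i
d^4_{-1,-4}: single k=0 term ⇒ -0.113347;  D = -0.011815+0.112729i
d^4_{0,-4}: single k=0 term ⇒ +0.240973;  D = +0.240972-0.000575i
d^4_{1,-4}: single k=0 term ⇒ -0.409842;  D = -0.044664-0.407400i
d^4_{2,-4}: single k=0 term ⇒ +0.551067;  D = -0.538260+0.118111i
d^4_{3,-4}: single k=0 term ⇒ -0.560110;  D = +0.177690+0.531177i
d^4_{4,-4}: single k=0 term ⇒ +0.376557;  D = +0.342336-0.156849i
Y_4^{m'}(θ=2.8618,φ=3.4956) and Σ D·Y over m':
  (+0.0020+0.0009i)·(+0.0004-0.0025i)  (+0.0037-0.0113i)·(+0.0123-0.0221i)  (-0.0412-0.0088i)·(+0.1059-0.0907i)  (-0.0118+0.1127i)·(+0.4082-0.1509i)  (+0.2410-0.0006i)·(+0.5451+0.0000i)  (-0.0447-0.4074i)·(-0.4082-0.1509i)  (-0.5383+0.1181i)·(+0.1059+0.0907i)  (+0.1777+0.5312i)·(-0.0123-0.0221i)  (+0.3423-0.1568i)·(+0.0004+0.0025i)
Y_4^-4(R⁻¹ n̂) = +0.037306+0.177142i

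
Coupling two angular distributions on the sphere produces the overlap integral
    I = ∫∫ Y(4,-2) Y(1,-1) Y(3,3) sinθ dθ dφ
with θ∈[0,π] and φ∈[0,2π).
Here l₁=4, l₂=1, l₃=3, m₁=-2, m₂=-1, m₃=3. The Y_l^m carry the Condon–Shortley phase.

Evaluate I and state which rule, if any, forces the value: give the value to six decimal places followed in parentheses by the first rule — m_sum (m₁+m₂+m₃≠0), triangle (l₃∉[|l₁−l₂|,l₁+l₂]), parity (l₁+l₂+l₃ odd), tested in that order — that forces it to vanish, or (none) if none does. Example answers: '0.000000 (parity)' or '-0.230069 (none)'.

0.061558 (none)

m-sum 0 ✓  L=8 even ✓  3≤3≤5 ✓
Π(2lᵢ+1) = 9×3×7 = 189
triangle coeff Δ(4,1,3) = 1/252
Σ_t [1,1]: t=1:−1/36 = -1/36
(3j)²=4/63 [(4 1 3; 0 0 0)], sign=+1
Σ_t [0,0]: t=0:+1/1440 = 1/1440
(3j)²=1/252 [(4 1 3; -2 -1 3)], sign=+1
⇒ 4πI² = 1/21
I = (+1)√(1/21/(4π)) = 0.06155813
No selection rule forces the value: the integral is nonzero (none).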